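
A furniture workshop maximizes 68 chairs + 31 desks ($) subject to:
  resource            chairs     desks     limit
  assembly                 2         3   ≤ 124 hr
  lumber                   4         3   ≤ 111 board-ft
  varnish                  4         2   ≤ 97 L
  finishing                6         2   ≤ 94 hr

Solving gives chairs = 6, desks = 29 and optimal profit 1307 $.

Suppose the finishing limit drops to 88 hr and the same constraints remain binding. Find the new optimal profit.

1259

Check each constraint at x*: assembly 99/124 (slack 25); lumber 111/111 (tight); varnish 82/97 (slack 15); finishing 94/94 (tight).
Slack constraints have shadow price 0 (complementary slackness).
The binding rows give the dual system: 4·y_lumber + 6·y_finishing = 68 and 3·y_lumber + 2·y_finishing = 31.
→ y_lumber = 5 and y_finishing = 8.
Δz = y_finishing·Δb = 8 × (-6) = -48, so new z* = 1307 − 48 = 1259.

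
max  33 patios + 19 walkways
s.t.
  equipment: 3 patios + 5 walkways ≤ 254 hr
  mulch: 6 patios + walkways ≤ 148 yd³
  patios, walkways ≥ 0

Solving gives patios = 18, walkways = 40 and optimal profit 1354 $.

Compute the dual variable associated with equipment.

Check each constraint at x*: equipment 254/254 (tight); mulch 148/148 (tight).
The binding rows give the dual system: 3·y_equipment + 6·y_mulch = 33 and 5·y_equipment + 1·y_mulch = 19.
→ y_equipment = 3 and y_mulch = 4.
Shadow price of equipment = 3.

3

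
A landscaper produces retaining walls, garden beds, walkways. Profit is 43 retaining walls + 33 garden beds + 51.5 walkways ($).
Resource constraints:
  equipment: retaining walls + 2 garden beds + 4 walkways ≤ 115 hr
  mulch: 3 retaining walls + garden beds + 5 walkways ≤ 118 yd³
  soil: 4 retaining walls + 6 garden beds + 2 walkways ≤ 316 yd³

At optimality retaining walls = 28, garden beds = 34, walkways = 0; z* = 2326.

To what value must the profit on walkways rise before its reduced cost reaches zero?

At the optimum: equipment uses 96 of 115 (slack = 19); mulch uses 118 of 118 (binding); soil uses 316 of 316 (binding).
Since equipment is not tight, its dual is 0.
From A_Bᵀ y = c: 3·y_mulch + 4·y_soil = 43; 1·y_mulch + 6·y_soil = 33.
This yields shadow prices y_mulch = 9, y_soil = 4.
walkways enters the basis when its profit ≥ yᵀa₃ = 9·5 + 4·2 = 53.

53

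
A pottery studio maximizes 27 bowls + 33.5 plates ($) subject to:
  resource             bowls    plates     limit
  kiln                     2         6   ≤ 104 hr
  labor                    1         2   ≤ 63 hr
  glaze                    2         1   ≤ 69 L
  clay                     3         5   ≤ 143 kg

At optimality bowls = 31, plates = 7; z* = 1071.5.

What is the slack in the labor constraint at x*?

labor used = 1·31 + 2·7 = 45; slack = 63 − 45 = 18.

18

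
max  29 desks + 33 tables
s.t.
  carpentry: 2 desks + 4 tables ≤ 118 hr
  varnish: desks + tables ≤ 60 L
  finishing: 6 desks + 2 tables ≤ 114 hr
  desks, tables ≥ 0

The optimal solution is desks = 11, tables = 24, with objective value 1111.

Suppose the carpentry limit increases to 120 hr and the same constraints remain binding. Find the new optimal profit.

1125

Check each constraint at x*: carpentry 118/118 (tight); varnish 35/60 (slack 25); finishing 114/114 (tight).
Slack constraints have shadow price 0 (complementary slackness).
The binding rows give the dual system: 2·y_carpentry + 6·y_finishing = 29 and 4·y_carpentry + 2·y_finishing = 33.
→ y_carpentry = 7 and y_finishing = 2.5.
Δz = y_carpentry·Δb = 7 × (2) = 14, so new z* = 1111 + 14 = 1125.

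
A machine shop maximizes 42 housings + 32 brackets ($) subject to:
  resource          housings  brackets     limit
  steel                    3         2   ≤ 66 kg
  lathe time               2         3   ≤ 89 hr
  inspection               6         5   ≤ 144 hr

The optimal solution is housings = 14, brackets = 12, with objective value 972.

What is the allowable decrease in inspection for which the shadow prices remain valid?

Binding constraints: steel, inspection. The basis is B = [[3,2],[6,5]] with det 3.
Per unit decrease in inspection, x* moves by d = (0.6667, -1).
The basis stays optimal until brackets reaches 0; allowable decrease = 12 hr.

12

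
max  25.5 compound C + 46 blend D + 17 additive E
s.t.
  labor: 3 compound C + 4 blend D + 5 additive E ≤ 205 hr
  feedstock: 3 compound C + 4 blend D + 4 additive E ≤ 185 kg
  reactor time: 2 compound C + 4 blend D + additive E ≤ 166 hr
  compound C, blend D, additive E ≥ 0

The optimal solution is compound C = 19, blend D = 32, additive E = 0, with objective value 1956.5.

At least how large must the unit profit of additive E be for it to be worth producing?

19

At the optimum: labor uses 185 of 205 (slack = 20); feedstock uses 185 of 185 (binding); reactor time uses 166 of 166 (binding).
Slack constraints have shadow price 0 (complementary slackness).
From A_Bᵀ y = c: 3·y_feedstock + 2·y_reactor time = 25.5; 4·y_feedstock + 4·y_reactor time = 46.
Solving: y_feedstock = 2.5, y_reactor time = 9.
additive E enters the basis when its profit ≥ yᵀa₃ = 2.5·4 + 9·1 = 19.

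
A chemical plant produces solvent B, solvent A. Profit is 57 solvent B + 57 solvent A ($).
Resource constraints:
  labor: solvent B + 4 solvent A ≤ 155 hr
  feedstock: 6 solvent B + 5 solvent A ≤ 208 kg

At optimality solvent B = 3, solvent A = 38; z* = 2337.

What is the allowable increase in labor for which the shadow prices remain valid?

11.4

Binding constraints: labor, feedstock. The basis is B = [[1,4],[6,5]] with det -19.
Per unit increase in labor, x* moves by d = (-0.2632, 0.3158).
The basis stays optimal until solvent B reaches 0; allowable increase = 11.4 hr.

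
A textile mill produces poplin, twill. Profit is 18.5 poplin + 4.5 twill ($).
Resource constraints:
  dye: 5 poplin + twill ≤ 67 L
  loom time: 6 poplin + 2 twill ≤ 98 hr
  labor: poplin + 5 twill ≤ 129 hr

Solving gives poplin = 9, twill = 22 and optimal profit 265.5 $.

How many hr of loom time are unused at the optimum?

loom time used = 6·9 + 2·22 = 98; slack = 98 − 98 = 0.

0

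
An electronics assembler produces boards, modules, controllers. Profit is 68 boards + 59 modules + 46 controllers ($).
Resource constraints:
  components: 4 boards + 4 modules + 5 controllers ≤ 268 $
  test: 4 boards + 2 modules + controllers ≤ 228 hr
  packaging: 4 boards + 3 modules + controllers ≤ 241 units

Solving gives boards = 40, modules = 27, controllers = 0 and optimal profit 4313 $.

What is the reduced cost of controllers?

At the optimum: components uses 268 of 268 (binding); test uses 214 of 228 (slack = 14); packaging uses 241 of 241 (binding).
By complementary slackness, y = 0 for the non-binding constraint.
From A_Bᵀ y = c: 4·y_components + 4·y_packaging = 68; 4·y_components + 3·y_packaging = 59.
Solving: y_components = 8, y_packaging = 9.
Reduced cost of controllers: c₃ − yᵀa₃ = 46 − (8·5 + 9·1) = 46 − 49 = -3.

-3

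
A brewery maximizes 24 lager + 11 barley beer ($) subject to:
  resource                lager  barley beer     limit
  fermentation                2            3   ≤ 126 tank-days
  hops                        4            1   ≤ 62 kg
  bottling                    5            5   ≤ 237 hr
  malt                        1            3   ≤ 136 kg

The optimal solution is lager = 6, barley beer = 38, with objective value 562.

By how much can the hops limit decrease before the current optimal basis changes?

20

Binding constraints: fermentation, hops. The basis is B = [[2,3],[4,1]] with det -10.
Per unit decrease in hops, x* moves by d = (-0.3, 0.2).
The basis stays optimal until lager reaches 0; allowable decrease = 20 kg.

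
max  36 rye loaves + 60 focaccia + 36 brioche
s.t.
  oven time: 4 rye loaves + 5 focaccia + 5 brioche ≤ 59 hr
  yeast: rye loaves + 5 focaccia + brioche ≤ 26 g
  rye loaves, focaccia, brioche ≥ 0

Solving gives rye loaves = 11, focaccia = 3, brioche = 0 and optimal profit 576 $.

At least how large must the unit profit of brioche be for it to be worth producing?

Both oven time and yeast are binding at x*.
Dual feasibility on the basic columns requires 4·y_oven time + 1·y_yeast = 36, 5·y_oven time + 5·y_yeast = 60.
This yields shadow prices y_oven time = 8, y_yeast = 4.
brioche enters the basis when its profit ≥ yᵀa₃ = 8·5 + 4·1 = 44.

44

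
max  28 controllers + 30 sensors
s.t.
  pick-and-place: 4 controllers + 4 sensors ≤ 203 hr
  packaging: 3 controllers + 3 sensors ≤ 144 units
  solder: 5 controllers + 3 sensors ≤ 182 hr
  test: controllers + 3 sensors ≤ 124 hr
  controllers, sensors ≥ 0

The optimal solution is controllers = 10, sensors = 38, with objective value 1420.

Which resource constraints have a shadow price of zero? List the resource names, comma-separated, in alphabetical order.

pick-and-place: 192/203 (slack 11)
packaging: 144/144 (binding)
solder: 164/182 (slack 18)
test: 124/124 (binding)
By complementary slackness, a constraint with positive slack has shadow price 0 → pick-and-place, solder.

pick-and-place, solder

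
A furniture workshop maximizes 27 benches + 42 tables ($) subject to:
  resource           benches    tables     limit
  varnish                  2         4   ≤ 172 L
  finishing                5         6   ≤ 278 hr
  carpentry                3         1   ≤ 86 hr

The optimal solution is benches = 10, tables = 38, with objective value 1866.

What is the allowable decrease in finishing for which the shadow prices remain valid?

Binding constraints: varnish, finishing. The basis is B = [[2,4],[5,6]] with det -8.
Per unit decrease in finishing, x* moves by d = (-0.5, 0.25).
The basis stays optimal until benches reaches 0; allowable decrease = 20 hr.

20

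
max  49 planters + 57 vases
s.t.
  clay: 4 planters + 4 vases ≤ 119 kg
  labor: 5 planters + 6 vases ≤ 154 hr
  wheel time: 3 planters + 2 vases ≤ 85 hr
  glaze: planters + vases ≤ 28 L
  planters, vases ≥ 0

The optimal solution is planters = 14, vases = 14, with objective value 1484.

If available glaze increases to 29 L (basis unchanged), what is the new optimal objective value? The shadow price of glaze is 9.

1493

Δb = 1, so new z* = 1484 + (9)·(1) = 1484 + 9 = 1493.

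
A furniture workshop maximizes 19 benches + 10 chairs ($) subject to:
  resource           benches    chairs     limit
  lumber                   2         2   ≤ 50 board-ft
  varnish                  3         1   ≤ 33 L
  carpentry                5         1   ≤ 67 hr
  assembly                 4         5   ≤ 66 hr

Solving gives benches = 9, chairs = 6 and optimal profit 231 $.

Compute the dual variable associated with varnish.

5

At the optimum: lumber uses 30 of 50 (slack = 20); varnish uses 33 of 33 (binding); carpentry uses 51 of 67 (slack = 16); assembly uses 66 of 66 (binding).
By complementary slackness, y = 0 for the non-binding constraints.
From A_Bᵀ y = c: 3·y_varnish + 4·y_assembly = 19; 1·y_varnish + 5·y_assembly = 10.
→ y_varnish = 5 and y_assembly = 1.
Shadow price of varnish = 5.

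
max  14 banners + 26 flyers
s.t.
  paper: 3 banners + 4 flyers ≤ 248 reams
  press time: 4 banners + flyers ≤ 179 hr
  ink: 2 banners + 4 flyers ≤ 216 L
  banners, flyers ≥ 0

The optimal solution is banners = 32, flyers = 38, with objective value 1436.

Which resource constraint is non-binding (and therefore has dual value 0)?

press time

paper: 248/248 (binding)
press time: 166/179 (slack 13)
ink: 216/216 (binding)
By complementary slackness, a constraint with positive slack has shadow price 0 → press time.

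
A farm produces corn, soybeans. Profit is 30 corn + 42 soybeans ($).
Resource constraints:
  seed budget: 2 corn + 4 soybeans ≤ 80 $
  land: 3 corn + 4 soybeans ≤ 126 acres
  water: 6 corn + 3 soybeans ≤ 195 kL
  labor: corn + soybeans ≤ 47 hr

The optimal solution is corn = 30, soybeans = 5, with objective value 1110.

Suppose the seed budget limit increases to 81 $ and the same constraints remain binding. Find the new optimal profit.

1119

Check each constraint at x*: seed budget 80/80 (tight); land 110/126 (slack 16); water 195/195 (tight); labor 35/47 (slack 12).
By complementary slackness, y = 0 for the non-binding constraints.
The binding rows give the dual system: 2·y_seed budget + 6·y_water = 30 and 4·y_seed budget + 3·y_water = 42.
This yields shadow prices y_seed budget = 9, y_water = 2.
Δz = y_seed budget·Δb = 9 × (1) = 9, so new z* = 1110 + 9 = 1119.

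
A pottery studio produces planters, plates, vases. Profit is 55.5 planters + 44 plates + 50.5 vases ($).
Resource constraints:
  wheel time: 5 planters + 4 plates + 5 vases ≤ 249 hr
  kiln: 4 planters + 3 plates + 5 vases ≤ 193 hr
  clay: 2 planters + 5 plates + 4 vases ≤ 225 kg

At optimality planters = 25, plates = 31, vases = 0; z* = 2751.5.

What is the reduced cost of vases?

Check each constraint at x*: wheel time 249/249 (tight); kiln 193/193 (tight); clay 205/225 (slack 20).
Slack constraints have shadow price 0 (complementary slackness).
From A_Bᵀ y = c: 5·y_wheel time + 4·y_kiln = 55.5; 4·y_wheel time + 3·y_kiln = 44.
→ y_wheel time = 9.5 and y_kiln = 2.
Reduced cost of vases: c₃ − yᵀa₃ = 50.5 − (9.5·5 + 2·5) = 50.5 − 57.5 = -7.

-7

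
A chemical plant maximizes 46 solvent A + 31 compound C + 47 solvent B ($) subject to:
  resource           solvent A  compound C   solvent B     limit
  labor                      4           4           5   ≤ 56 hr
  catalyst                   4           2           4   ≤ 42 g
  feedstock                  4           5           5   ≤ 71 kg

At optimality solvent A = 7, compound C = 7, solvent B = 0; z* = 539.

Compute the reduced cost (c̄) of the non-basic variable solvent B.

At the optimum: labor uses 56 of 56 (binding); catalyst uses 42 of 42 (binding); feedstock uses 63 of 71 (slack = 8).
By complementary slackness, y = 0 for the non-binding constraint.
Dual feasibility on the basic columns requires 4·y_labor + 4·y_catalyst = 46, 4·y_labor + 2·y_catalyst = 31.
Solving: y_labor = 4, y_catalyst = 7.5.
Reduced cost of solvent B: c₃ − yᵀa₃ = 47 − (4·5 + 7.5·4) = 47 − 50 = -3.

-3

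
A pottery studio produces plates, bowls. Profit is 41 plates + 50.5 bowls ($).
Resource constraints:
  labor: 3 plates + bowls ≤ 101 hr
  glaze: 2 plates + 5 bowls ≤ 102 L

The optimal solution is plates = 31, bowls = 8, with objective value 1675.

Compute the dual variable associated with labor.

At the optimum: labor uses 101 of 101 (binding); glaze uses 102 of 102 (binding).
Dual feasibility on the basic columns requires 3·y_labor + 2·y_glaze = 41, 1·y_labor + 5·y_glaze = 50.5.
This yields shadow prices y_labor = 8, y_glaze = 8.5.
Shadow price of labor = 8.

8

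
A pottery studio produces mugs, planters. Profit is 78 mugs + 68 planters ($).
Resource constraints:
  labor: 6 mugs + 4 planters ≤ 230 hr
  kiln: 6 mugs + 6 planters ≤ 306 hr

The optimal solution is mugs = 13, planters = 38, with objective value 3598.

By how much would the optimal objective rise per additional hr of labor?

At the optimum: labor uses 230 of 230 (binding); kiln uses 306 of 306 (binding).
The binding rows give the dual system: 6·y_labor + 6·y_kiln = 78 and 4·y_labor + 6·y_kiln = 68.
Solving: y_labor = 5, y_kiln = 8.
Shadow price of labor = 5.

5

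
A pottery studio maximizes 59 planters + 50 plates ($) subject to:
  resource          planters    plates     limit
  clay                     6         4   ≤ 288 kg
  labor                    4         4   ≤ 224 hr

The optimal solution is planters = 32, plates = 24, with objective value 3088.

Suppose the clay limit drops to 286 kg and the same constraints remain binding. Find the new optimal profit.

Both clay and labor are binding at x*.
Dual feasibility on the basic columns requires 6·y_clay + 4·y_labor = 59, 4·y_clay + 4·y_labor = 50.
Solving: y_clay = 4.5, y_labor = 8.
Δz = y_clay·Δb = 4.5 × (-2) = -9, so new z* = 3088 − 9 = 3079.

3079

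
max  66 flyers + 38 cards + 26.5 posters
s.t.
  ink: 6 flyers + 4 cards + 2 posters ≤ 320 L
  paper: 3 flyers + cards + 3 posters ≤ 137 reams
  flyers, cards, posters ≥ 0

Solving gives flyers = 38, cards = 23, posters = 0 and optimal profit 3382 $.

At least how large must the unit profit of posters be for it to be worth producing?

At the optimum: ink uses 320 of 320 (binding); paper uses 137 of 137 (binding).
From A_Bᵀ y = c: 6·y_ink + 3·y_paper = 66; 4·y_ink + 1·y_paper = 38.
→ y_ink = 8 and y_paper = 6.
posters enters the basis when its profit ≥ yᵀa₃ = 8·2 + 6·3 = 34.

34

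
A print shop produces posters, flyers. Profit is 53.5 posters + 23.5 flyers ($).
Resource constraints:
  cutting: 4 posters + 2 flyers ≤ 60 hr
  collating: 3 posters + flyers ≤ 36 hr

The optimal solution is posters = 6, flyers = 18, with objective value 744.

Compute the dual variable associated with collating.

6.5

Check each constraint at x*: cutting 60/60 (tight); collating 36/36 (tight).
From A_Bᵀ y = c: 4·y_cutting + 3·y_collating = 53.5; 2·y_cutting + 1·y_collating = 23.5.
Solving: y_cutting = 8.5, y_collating = 6.5.
Shadow price of collating = 6.5.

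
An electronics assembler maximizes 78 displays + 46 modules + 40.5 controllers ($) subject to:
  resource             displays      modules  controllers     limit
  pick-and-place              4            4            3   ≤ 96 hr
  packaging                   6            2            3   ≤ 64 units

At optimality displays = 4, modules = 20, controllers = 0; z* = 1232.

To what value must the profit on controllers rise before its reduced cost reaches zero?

46.5

Both pick-and-place and packaging are binding at x*.
Dual feasibility on the basic columns requires 4·y_pick-and-place + 6·y_packaging = 78, 4·y_pick-and-place + 2·y_packaging = 46.
→ y_pick-and-place = 7.5 and y_packaging = 8.
controllers enters the basis when its profit ≥ yᵀa₃ = 7.5·3 + 8·3 = 46.5.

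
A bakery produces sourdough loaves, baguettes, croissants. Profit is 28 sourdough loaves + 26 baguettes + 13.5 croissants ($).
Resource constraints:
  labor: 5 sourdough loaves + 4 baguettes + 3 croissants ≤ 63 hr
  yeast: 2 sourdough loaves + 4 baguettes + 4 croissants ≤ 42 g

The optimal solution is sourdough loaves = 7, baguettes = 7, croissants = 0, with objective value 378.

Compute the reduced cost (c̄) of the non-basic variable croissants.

-7.5

At the optimum: labor uses 63 of 63 (binding); yeast uses 42 of 42 (binding).
From A_Bᵀ y = c: 5·y_labor + 2·y_yeast = 28; 4·y_labor + 4·y_yeast = 26.
→ y_labor = 5 and y_yeast = 1.5.
Reduced cost of croissants: c₃ − yᵀa₃ = 13.5 − (5·3 + 1.5·4) = 13.5 − 21 = -7.5.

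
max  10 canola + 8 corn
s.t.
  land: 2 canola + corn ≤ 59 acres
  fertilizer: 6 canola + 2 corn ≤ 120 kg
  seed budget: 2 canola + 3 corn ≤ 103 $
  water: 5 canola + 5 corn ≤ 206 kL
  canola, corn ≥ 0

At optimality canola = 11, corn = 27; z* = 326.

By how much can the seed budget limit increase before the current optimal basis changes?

Binding constraints: fertilizer, seed budget. The basis is B = [[6,2],[2,3]] with det 14.
Per unit increase in seed budget, x* moves by d = (-0.1429, 0.4286).
The basis stays optimal until water becomes binding; allowable increase = 11.2 $.

11.2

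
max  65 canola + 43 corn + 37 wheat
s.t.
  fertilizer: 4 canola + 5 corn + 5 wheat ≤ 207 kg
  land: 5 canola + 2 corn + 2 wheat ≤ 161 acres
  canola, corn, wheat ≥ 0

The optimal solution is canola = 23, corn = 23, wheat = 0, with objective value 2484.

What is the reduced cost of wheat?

At the optimum: fertilizer uses 207 of 207 (binding); land uses 161 of 161 (binding).
Dual feasibility on the basic columns requires 4·y_fertilizer + 5·y_land = 65, 5·y_fertilizer + 2·y_land = 43.
→ y_fertilizer = 5 and y_land = 9.
Reduced cost of wheat: c₃ − yᵀa₃ = 37 − (5·5 + 9·2) = 37 − 43 = -6.

-6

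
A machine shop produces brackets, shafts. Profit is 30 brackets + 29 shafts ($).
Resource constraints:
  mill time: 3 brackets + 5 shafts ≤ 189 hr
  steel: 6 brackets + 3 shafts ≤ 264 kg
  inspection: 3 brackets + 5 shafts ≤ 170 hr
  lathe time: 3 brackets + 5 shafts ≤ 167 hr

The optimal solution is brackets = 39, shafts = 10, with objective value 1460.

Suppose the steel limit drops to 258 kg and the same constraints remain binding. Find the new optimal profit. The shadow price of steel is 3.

1442

Δb = -6, so new z* = 1460 + (3)·(-6) = 1460 − 18 = 1442.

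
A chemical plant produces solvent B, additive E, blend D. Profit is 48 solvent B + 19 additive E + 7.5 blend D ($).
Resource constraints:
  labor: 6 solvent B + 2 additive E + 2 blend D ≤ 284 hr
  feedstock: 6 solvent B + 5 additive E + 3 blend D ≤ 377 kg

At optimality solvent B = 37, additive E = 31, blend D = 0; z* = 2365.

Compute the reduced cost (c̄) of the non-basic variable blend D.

-9.5

Both labor and feedstock are binding at x*.
The binding rows give the dual system: 6·y_labor + 6·y_feedstock = 48 and 2·y_labor + 5·y_feedstock = 19.
Solving: y_labor = 7, y_feedstock = 1.
Reduced cost of blend D: c₃ − yᵀa₃ = 7.5 − (7·2 + 1·3) = 7.5 − 17 = -9.5.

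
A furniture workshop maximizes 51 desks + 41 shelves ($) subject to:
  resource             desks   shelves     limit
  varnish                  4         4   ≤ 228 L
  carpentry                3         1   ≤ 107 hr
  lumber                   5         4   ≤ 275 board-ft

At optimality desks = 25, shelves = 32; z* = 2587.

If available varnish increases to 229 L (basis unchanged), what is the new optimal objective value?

2596

Binding: varnish and carpentry. Non-binding: lumber (22 unused).
By complementary slackness, y = 0 for the non-binding constraint.
The binding rows give the dual system: 4·y_varnish + 3·y_carpentry = 51 and 4·y_varnish + 1·y_carpentry = 41.
Solving: y_varnish = 9, y_carpentry = 5.
Δz = y_varnish·Δb = 9 × (1) = 9, so new z* = 2587 + 9 = 2596.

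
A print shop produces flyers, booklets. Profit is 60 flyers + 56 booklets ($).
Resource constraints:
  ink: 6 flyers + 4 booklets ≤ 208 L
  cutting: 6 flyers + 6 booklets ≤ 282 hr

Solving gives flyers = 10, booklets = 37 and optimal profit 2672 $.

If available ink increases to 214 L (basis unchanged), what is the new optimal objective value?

2684

Check each constraint at x*: ink 208/208 (tight); cutting 282/282 (tight).
From A_Bᵀ y = c: 6·y_ink + 6·y_cutting = 60; 4·y_ink + 6·y_cutting = 56.
Solving: y_ink = 2, y_cutting = 8.
Δz = y_ink·Δb = 2 × (6) = 12, so new z* = 2672 + 12 = 2684.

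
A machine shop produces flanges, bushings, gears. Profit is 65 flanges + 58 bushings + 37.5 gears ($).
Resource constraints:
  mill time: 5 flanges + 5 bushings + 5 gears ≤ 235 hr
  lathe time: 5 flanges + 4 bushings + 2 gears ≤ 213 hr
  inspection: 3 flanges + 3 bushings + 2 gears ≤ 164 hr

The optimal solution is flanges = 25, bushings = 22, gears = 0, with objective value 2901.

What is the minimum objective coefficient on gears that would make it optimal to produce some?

44

At the optimum: mill time uses 235 of 235 (binding); lathe time uses 213 of 213 (binding); inspection uses 141 of 164 (slack = 23).
Slack constraints have shadow price 0 (complementary slackness).
From A_Bᵀ y = c: 5·y_mill time + 5·y_lathe time = 65; 5·y_mill time + 4·y_lathe time = 58.
→ y_mill time = 6 and y_lathe time = 7.
gears enters the basis when its profit ≥ yᵀa₃ = 6·5 + 7·2 = 44.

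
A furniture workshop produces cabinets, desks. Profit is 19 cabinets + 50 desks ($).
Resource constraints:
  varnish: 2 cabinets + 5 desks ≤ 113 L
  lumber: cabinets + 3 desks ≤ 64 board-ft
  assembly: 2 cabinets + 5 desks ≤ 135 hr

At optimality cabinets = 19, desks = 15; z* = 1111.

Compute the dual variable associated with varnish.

Binding: varnish and lumber. Non-binding: assembly (22 unused).
Since assembly is not tight, its dual is 0.
Dual feasibility on the basic columns requires 2·y_varnish + 1·y_lumber = 19, 5·y_varnish + 3·y_lumber = 50.
→ y_varnish = 7 and y_lumber = 5.
Shadow price of varnish = 7.

7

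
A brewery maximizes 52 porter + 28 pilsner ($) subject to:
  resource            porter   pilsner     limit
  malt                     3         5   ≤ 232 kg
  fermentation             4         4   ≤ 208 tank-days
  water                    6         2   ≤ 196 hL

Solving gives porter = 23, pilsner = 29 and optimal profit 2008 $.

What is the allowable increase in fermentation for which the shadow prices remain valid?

Binding constraints: fermentation, water. The basis is B = [[4,4],[6,2]] with det -16.
Per unit increase in fermentation, x* moves by d = (-0.125, 0.375).
The basis stays optimal until malt becomes binding; allowable increase = 12 tank-days.

12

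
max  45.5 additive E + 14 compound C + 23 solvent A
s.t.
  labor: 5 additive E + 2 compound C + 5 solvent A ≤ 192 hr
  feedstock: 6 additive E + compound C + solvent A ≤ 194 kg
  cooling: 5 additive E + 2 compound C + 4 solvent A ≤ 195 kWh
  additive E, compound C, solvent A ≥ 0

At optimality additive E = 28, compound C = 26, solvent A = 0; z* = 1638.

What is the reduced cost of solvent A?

At the optimum: labor uses 192 of 192 (binding); feedstock uses 194 of 194 (binding); cooling uses 192 of 195 (slack = 3).
By complementary slackness, y = 0 for the non-binding constraint.
From A_Bᵀ y = c: 5·y_labor + 6·y_feedstock = 45.5; 2·y_labor + 1·y_feedstock = 14.
Solving: y_labor = 5.5, y_feedstock = 3.
Reduced cost of solvent A: c₃ − yᵀa₃ = 23 − (5.5·5 + 3·1) = 23 − 30.5 = -7.5.

-7.5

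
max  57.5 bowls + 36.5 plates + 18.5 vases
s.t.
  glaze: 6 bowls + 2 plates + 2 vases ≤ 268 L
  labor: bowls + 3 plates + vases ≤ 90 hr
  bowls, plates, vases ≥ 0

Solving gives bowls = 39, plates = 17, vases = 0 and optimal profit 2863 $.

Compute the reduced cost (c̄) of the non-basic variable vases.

Both glaze and labor are binding at x*.
From A_Bᵀ y = c: 6·y_glaze + 1·y_labor = 57.5; 2·y_glaze + 3·y_labor = 36.5.
Solving: y_glaze = 8.5, y_labor = 6.5.
Reduced cost of vases: c₃ − yᵀa₃ = 18.5 − (8.5·2 + 6.5·1) = 18.5 − 23.5 = -5.

-5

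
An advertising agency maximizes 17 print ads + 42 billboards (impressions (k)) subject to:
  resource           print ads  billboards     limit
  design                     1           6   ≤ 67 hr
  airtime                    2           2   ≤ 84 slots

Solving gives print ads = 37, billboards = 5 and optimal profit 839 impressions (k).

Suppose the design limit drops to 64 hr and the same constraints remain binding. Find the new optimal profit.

824

Check each constraint at x*: design 67/67 (tight); airtime 84/84 (tight).
The binding rows give the dual system: 1·y_design + 2·y_airtime = 17 and 6·y_design + 2·y_airtime = 42.
Solving: y_design = 5, y_airtime = 6.
Δz = y_design·Δb = 5 × (-3) = -15, so new z* = 839 − 15 = 824.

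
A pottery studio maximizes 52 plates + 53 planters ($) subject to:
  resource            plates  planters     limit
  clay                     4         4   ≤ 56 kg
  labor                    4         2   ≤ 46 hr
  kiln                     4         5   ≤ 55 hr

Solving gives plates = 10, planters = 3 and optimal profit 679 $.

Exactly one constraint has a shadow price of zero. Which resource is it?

clay

clay: 52/56 (slack 4)
labor: 46/46 (binding)
kiln: 55/55 (binding)
By complementary slackness, a constraint with positive slack has shadow price 0 → clay.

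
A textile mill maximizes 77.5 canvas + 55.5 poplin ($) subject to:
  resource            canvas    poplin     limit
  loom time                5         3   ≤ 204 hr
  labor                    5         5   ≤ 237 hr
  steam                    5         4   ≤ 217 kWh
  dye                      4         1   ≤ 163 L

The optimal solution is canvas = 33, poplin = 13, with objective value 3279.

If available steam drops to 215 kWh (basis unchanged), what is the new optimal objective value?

3261

Check each constraint at x*: loom time 204/204 (tight); labor 230/237 (slack 7); steam 217/217 (tight); dye 145/163 (slack 18).
Slack constraints have shadow price 0 (complementary slackness).
The binding rows give the dual system: 5·y_loom time + 5·y_steam = 77.5 and 3·y_loom time + 4·y_steam = 55.5.
This yields shadow prices y_loom time = 6.5, y_steam = 9.
Δz = y_steam·Δb = 9 × (-2) = -18, so new z* = 3279 − 18 = 3261.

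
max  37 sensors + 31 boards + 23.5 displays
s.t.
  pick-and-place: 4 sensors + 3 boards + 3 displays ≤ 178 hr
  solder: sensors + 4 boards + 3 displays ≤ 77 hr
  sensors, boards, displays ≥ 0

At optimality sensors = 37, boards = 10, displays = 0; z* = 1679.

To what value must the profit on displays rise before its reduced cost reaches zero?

30

Both pick-and-place and solder are binding at x*.
Dual feasibility on the basic columns requires 4·y_pick-and-place + 1·y_solder = 37, 3·y_pick-and-place + 4·y_solder = 31.
→ y_pick-and-place = 9 and y_solder = 1.
displays enters the basis when its profit ≥ yᵀa₃ = 9·3 + 1·3 = 30.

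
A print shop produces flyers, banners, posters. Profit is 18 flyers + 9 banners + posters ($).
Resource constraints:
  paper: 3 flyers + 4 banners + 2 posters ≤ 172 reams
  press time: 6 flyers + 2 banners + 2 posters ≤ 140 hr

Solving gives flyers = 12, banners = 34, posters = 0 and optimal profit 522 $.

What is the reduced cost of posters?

-6

Check each constraint at x*: paper 172/172 (tight); press time 140/140 (tight).
From A_Bᵀ y = c: 3·y_paper + 6·y_press time = 18; 4·y_paper + 2·y_press time = 9.
→ y_paper = 1 and y_press time = 2.5.
Reduced cost of posters: c₃ − yᵀa₃ = 1 − (1·2 + 2.5·2) = 1 − 7 = -6.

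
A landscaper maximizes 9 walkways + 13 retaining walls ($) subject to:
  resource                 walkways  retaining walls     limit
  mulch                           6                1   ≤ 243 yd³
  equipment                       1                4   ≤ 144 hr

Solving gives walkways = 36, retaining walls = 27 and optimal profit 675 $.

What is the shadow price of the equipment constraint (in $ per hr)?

3

At the optimum: mulch uses 243 of 243 (binding); equipment uses 144 of 144 (binding).
Dual feasibility on the basic columns requires 6·y_mulch + 1·y_equipment = 9, 1·y_mulch + 4·y_equipment = 13.
Solving: y_mulch = 1, y_equipment = 3.
Shadow price of equipment = 3.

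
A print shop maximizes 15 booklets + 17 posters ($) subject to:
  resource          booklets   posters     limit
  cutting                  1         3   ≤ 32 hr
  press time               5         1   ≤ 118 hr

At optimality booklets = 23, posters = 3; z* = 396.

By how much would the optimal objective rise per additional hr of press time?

Check each constraint at x*: cutting 32/32 (tight); press time 118/118 (tight).
From A_Bᵀ y = c: 1·y_cutting + 5·y_press time = 15; 3·y_cutting + 1·y_press time = 17.
This yields shadow prices y_cutting = 5, y_press time = 2.
Shadow price of press time = 2.

2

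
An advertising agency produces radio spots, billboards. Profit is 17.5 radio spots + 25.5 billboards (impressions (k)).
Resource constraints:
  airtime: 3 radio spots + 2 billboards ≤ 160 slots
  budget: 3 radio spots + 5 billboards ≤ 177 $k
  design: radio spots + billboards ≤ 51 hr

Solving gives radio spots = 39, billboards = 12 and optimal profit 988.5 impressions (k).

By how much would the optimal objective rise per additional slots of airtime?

Check each constraint at x*: airtime 141/160 (slack 19); budget 177/177 (tight); design 51/51 (tight).
Since airtime is not tight, its dual is 0.
From A_Bᵀ y = c: 3·y_budget + 1·y_design = 17.5; 5·y_budget + 1·y_design = 25.5.
→ y_budget = 4 and y_design = 5.5.
Shadow price of airtime = 0.

0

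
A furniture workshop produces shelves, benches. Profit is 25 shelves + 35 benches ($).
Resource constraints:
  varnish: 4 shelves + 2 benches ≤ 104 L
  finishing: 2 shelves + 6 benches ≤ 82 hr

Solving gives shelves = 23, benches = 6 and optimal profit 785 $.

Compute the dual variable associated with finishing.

4.5

Both varnish and finishing are binding at x*.
Dual feasibility on the basic columns requires 4·y_varnish + 2·y_finishing = 25, 2·y_varnish + 6·y_finishing = 35.
→ y_varnish = 4 and y_finishing = 4.5.
Shadow price of finishing = 4.5.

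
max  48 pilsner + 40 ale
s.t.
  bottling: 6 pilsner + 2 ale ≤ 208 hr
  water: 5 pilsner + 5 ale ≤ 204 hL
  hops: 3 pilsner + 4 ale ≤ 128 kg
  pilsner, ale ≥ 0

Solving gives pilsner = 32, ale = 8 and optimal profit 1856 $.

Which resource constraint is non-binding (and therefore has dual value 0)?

water

bottling: 208/208 (binding)
water: 200/204 (slack 4)
hops: 128/128 (binding)
By complementary slackness, a constraint with positive slack has shadow price 0 → water.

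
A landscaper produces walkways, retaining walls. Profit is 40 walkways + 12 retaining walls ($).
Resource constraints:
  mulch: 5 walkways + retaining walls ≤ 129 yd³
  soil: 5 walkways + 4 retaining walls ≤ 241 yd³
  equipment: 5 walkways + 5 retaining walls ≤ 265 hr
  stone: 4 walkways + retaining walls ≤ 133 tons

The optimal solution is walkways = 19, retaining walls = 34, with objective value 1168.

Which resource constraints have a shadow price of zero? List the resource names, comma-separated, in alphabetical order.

soil, stone

mulch: 129/129 (binding)
soil: 231/241 (slack 10)
equipment: 265/265 (binding)
stone: 110/133 (slack 23)
By complementary slackness, a constraint with positive slack has shadow price 0 → soil, stone.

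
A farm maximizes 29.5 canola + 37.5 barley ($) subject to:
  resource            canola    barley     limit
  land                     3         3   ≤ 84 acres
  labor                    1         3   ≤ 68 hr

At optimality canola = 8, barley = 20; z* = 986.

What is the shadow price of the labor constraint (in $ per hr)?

4

Check each constraint at x*: land 84/84 (tight); labor 68/68 (tight).
From A_Bᵀ y = c: 3·y_land + 1·y_labor = 29.5; 3·y_land + 3·y_labor = 37.5.
→ y_land = 8.5 and y_labor = 4.
Shadow price of labor = 4.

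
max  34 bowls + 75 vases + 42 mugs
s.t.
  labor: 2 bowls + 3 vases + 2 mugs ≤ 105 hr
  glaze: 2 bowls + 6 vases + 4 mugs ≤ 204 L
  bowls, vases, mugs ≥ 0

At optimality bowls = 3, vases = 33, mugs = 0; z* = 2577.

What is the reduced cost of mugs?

At the optimum: labor uses 105 of 105 (binding); glaze uses 204 of 204 (binding).
From A_Bᵀ y = c: 2·y_labor + 2·y_glaze = 34; 3·y_labor + 6·y_glaze = 75.
This yields shadow prices y_labor = 9, y_glaze = 8.
Reduced cost of mugs: c₃ − yᵀa₃ = 42 − (9·2 + 8·4) = 42 − 50 = -8.

-8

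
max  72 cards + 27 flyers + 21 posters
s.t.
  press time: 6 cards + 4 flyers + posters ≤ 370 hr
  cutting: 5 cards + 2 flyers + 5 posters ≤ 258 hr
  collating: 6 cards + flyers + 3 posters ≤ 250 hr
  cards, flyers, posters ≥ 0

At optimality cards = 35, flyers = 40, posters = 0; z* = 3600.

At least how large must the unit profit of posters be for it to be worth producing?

Check each constraint at x*: press time 370/370 (tight); cutting 255/258 (slack 3); collating 250/250 (tight).
Slack constraints have shadow price 0 (complementary slackness).
From A_Bᵀ y = c: 6·y_press time + 6·y_collating = 72; 4·y_press time + 1·y_collating = 27.
Solving: y_press time = 5, y_collating = 7.
posters enters the basis when its profit ≥ yᵀa₃ = 5·1 + 7·3 = 26.

26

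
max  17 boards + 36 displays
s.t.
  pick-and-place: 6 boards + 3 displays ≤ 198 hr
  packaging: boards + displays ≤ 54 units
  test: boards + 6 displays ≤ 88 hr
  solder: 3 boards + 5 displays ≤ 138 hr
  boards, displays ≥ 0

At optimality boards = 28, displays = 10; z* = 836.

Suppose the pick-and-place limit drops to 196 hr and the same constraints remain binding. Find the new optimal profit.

Check each constraint at x*: pick-and-place 198/198 (tight); packaging 38/54 (slack 16); test 88/88 (tight); solder 134/138 (slack 4).
By complementary slackness, y = 0 for the non-binding constraints.
From A_Bᵀ y = c: 6·y_pick-and-place + 1·y_test = 17; 3·y_pick-and-place + 6·y_test = 36.
This yields shadow prices y_pick-and-place = 2, y_test = 5.
Δz = y_pick-and-place·Δb = 2 × (-2) = -4, so new z* = 836 − 4 = 832.

832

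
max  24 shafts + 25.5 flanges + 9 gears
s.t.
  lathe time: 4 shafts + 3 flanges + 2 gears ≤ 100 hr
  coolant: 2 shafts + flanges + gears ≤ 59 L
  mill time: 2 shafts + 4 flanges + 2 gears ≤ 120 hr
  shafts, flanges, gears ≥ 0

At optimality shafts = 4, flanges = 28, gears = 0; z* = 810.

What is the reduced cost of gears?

Binding: lathe time and mill time. Non-binding: coolant (23 unused).
By complementary slackness, y = 0 for the non-binding constraint.
From A_Bᵀ y = c: 4·y_lathe time + 2·y_mill time = 24; 3·y_lathe time + 4·y_mill time = 25.5.
→ y_lathe time = 4.5 and y_mill time = 3.
Reduced cost of gears: c₃ − yᵀa₃ = 9 − (4.5·2 + 3·2) = 9 − 15 = -6.

-6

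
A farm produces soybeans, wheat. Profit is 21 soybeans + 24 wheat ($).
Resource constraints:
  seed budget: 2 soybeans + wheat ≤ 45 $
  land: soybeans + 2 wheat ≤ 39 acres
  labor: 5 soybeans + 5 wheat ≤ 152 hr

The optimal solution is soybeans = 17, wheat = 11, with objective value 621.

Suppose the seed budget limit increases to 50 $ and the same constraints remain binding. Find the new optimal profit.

651

Binding: seed budget and land. Non-binding: labor (12 unused).
Slack constraints have shadow price 0 (complementary slackness).
From A_Bᵀ y = c: 2·y_seed budget + 1·y_land = 21; 1·y_seed budget + 2·y_land = 24.
This yields shadow prices y_seed budget = 6, y_land = 9.
Δz = y_seed budget·Δb = 6 × (5) = 30, so new z* = 621 + 30 = 651.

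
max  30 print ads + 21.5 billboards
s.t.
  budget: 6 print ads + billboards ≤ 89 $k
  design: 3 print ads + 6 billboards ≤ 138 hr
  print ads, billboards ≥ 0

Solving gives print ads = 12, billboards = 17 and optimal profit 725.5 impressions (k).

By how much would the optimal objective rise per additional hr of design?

3

At the optimum: budget uses 89 of 89 (binding); design uses 138 of 138 (binding).
The binding rows give the dual system: 6·y_budget + 3·y_design = 30 and 1·y_budget + 6·y_design = 21.5.
This yields shadow prices y_budget = 3.5, y_design = 3.
Shadow price of design = 3.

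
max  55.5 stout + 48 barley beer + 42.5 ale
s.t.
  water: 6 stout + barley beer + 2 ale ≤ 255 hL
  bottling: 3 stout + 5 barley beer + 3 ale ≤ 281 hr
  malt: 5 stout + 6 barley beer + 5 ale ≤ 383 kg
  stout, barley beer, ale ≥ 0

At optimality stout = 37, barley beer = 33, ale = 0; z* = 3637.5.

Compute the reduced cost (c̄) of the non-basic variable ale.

-1

At the optimum: water uses 255 of 255 (binding); bottling uses 276 of 281 (slack = 5); malt uses 383 of 383 (binding).
By complementary slackness, y = 0 for the non-binding constraint.
The binding rows give the dual system: 6·y_water + 5·y_malt = 55.5 and 1·y_water + 6·y_malt = 48.
→ y_water = 3 and y_malt = 7.5.
Reduced cost of ale: c₃ − yᵀa₃ = 42.5 − (3·2 + 7.5·5) = 42.5 − 43.5 = -1.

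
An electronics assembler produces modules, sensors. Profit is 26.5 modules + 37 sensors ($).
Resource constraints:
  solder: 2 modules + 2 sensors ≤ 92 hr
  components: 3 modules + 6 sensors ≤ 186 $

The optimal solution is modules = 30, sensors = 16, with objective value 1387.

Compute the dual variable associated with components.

3.5

Both solder and components are binding at x*.
From A_Bᵀ y = c: 2·y_solder + 3·y_components = 26.5; 2·y_solder + 6·y_components = 37.
This yields shadow prices y_solder = 8, y_components = 3.5.
Shadow price of components = 3.5.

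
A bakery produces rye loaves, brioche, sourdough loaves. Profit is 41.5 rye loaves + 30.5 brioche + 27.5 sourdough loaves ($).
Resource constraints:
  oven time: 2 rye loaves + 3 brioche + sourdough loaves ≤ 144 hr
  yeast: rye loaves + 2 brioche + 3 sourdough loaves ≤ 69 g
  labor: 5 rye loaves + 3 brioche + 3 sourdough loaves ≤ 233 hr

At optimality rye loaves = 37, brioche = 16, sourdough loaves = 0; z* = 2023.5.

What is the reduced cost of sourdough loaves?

-7

Binding: yeast and labor. Non-binding: oven time (22 unused).
Slack constraints have shadow price 0 (complementary slackness).
Dual feasibility on the basic columns requires 1·y_yeast + 5·y_labor = 41.5, 2·y_yeast + 3·y_labor = 30.5.
This yields shadow prices y_yeast = 4, y_labor = 7.5.
Reduced cost of sourdough loaves: c₃ − yᵀa₃ = 27.5 − (4·3 + 7.5·3) = 27.5 − 34.5 = -7.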